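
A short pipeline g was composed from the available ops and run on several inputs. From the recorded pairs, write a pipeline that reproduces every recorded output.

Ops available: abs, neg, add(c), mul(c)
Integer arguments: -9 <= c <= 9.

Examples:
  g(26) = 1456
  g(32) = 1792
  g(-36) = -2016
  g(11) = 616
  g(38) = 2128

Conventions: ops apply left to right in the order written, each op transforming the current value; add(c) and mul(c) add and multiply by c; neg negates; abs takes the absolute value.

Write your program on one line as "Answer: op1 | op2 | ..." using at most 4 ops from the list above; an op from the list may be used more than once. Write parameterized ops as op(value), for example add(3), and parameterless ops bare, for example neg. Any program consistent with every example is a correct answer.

neg | mul(-7) | mul(-8) | neg

Check, running the answer program on each example:
  26 -> -26 -> 182 -> -1456 -> 1456
  32 -> -32 -> 224 -> -1792 -> 1792
  -36 -> 36 -> -252 -> 2016 -> -2016
  11 -> -11 -> 77 -> -616 -> 616
  38 -> -38 -> 266 -> -2128 -> 2128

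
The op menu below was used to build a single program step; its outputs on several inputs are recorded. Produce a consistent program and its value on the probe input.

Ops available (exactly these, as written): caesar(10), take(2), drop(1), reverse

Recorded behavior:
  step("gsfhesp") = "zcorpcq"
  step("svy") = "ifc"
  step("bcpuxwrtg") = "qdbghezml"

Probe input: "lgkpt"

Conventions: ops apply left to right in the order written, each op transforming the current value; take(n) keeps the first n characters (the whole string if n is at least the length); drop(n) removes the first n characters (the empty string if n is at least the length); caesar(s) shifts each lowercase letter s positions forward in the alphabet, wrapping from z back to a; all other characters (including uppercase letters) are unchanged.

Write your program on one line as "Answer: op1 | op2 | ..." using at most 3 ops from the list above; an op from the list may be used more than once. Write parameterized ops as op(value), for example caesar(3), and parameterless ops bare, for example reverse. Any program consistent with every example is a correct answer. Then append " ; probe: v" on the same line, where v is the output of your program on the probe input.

reverse | caesar(10) ; probe: "dzuqv"

Check, running the answer program on each example:
  "gsfhesp" -> "psehfsg" -> "zcorpcq"
  "svy" -> "yvs" -> "ifc"
  "bcpuxwrtg" -> "gtrwxupcb" -> "qdbghezml"
  probe: "lgkpt" -> "tpkgl" -> "dzuqv"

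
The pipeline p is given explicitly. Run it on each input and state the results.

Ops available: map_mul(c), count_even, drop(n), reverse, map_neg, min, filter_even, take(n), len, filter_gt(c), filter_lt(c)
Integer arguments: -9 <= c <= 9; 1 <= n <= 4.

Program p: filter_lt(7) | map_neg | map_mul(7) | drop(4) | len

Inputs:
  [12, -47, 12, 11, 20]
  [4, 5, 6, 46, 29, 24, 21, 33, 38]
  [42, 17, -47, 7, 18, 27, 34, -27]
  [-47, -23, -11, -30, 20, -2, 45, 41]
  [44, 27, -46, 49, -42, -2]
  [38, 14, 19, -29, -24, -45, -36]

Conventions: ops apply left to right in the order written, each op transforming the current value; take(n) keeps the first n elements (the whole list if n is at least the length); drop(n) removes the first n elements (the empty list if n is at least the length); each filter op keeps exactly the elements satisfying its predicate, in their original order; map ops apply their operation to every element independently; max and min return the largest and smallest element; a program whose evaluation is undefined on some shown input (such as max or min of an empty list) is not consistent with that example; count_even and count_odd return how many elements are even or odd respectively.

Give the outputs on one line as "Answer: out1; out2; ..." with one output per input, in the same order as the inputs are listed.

0; 0; 0; 1; 0; 0

Execution, op by op:
  [12, -47, 12, 11, 20] -> [-47] -> [47] -> [329] -> [] -> 0
  [4, 5, 6, 46, 29, 24, 21, 33, 38] -> [4, 5, 6] -> [-4, -5, -6] -> [-28, -35, -42] -> [] -> 0
  [42, 17, -47, 7, 18, 27, 34, -27] -> [-47, -27] -> [47, 27] -> [329, 189] -> [] -> 0
  [-47, -23, -11, -30, 20, -2, 45, 41] -> [-47, -23, -11, -30, -2] -> [47, 23, 11, 30, 2] -> [329, 161, 77, 210, 14] -> [14] -> 1
  [44, 27, -46, 49, -42, -2] -> [-46, -42, -2] -> [46, 42, 2] -> [322, 294, 14] -> [] -> 0
  [38, 14, 19, -29, -24, -45, -36] -> [-29, -24, -45, -36] -> [29, 24, 45, 36] -> [203, 168, 315, 252] -> [] -> 0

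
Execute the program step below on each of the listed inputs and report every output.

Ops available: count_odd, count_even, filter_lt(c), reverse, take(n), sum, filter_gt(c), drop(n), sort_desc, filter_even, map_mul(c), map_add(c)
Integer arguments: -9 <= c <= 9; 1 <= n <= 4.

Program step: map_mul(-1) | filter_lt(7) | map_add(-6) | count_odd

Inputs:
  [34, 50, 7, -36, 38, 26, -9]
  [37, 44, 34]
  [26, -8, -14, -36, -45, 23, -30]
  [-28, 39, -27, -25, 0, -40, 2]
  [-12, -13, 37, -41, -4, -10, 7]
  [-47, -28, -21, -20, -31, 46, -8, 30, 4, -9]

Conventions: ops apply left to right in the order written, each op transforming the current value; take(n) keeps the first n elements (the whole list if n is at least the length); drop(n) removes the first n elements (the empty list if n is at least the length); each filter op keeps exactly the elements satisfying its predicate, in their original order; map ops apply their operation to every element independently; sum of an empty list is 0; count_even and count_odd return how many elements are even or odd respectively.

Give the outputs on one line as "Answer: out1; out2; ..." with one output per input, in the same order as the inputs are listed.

1; 1; 1; 1; 2; 0

Execution, op by op:
  [34, 50, 7, -36, 38, 26, -9] -> [-34, -50, -7, 36, -38, -26, 9] -> [-34, -50, -7, -38, -26] -> [-40, -56, -13, -44, -32] -> 1
  [37, 44, 34] -> [-37, -44, -34] -> [-37, -44, -34] -> [-43, -50, -40] -> 1
  [26, -8, -14, -36, -45, 23, -30] -> [-26, 8, 14, 36, 45, -23, 30] -> [-26, -23] -> [-32, -29] -> 1
  [-28, 39, -27, -25, 0, -40, 2] -> [28, -39, 27, 25, 0, 40, -2] -> [-39, 0, -2] -> [-45, -6, -8] -> 1
  [-12, -13, 37, -41, -4, -10, 7] -> [12, 13, -37, 41, 4, 10, -7] -> [-37, 4, -7] -> [-43, -2, -13] -> 2
  [-47, -28, -21, -20, -31, 46, -8, 30, 4, -9] -> [47, 28, 21, 20, 31, -46, 8, -30, -4, 9] -> [-46, -30, -4] -> [-52, -36, -10] -> 0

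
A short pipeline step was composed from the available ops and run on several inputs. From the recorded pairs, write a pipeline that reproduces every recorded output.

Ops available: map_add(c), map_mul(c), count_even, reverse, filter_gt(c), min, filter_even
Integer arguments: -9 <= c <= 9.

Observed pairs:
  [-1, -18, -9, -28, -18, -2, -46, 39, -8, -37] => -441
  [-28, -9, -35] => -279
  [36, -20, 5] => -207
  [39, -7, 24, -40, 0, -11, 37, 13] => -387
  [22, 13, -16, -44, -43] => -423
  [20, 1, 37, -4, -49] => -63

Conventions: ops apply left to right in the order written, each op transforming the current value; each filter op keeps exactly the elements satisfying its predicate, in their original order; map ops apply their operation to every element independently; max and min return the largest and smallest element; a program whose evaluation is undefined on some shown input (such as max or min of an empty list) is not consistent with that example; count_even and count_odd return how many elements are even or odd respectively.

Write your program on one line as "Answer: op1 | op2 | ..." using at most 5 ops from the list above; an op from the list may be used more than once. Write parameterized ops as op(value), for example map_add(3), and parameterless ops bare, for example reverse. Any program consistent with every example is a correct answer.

filter_even | map_add(-3) | map_mul(9) | min

Check, running the answer program on each example:
  [-1, -18, -9, -28, -18, -2, -46, 39, -8, -37] -> [-18, -28, -18, -2, -46, -8] -> [-21, -31, -21, -5, -49, -11] -> [-189, -279, -189, -45, -441, -99] -> -441
  [-28, -9, -35] -> [-28] -> [-31] -> [-279] -> -279
  [36, -20, 5] -> [36, -20] -> [33, -23] -> [297, -207] -> -207
  [39, -7, 24, -40, 0, -11, 37, 13] -> [24, -40, 0] -> [21, -43, -3] -> [189, -387, -27] -> -387
  [22, 13, -16, -44, -43] -> [22, -16, -44] -> [19, -19, -47] -> [171, -171, -423] -> -423
  [20, 1, 37, -4, -49] -> [20, -4] -> [17, -7] -> [153, -63] -> -63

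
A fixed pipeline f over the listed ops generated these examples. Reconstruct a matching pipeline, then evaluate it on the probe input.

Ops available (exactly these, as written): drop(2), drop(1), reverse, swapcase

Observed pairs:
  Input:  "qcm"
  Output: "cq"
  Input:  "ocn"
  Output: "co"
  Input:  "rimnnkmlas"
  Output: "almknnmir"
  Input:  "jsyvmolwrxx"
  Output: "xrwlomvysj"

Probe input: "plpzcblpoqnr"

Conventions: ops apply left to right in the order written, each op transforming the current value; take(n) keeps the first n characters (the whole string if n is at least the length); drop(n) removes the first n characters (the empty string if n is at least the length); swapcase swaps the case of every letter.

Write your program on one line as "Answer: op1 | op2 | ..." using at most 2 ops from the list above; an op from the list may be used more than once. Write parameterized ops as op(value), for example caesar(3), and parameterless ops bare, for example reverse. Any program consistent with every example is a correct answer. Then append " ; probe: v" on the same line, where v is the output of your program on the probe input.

reverse | drop(1) ; probe: "nqoplbczplp"

Check, running the answer program on each example:
  "qcm" -> "mcq" -> "cq"
  "ocn" -> "nco" -> "co"
  "rimnnkmlas" -> "salmknnmir" -> "almknnmir"
  "jsyvmolwrxx" -> "xxrwlomvysj" -> "xrwlomvysj"
  probe: "plpzcblpoqnr" -> "rnqoplbczplp" -> "nqoplbczplp"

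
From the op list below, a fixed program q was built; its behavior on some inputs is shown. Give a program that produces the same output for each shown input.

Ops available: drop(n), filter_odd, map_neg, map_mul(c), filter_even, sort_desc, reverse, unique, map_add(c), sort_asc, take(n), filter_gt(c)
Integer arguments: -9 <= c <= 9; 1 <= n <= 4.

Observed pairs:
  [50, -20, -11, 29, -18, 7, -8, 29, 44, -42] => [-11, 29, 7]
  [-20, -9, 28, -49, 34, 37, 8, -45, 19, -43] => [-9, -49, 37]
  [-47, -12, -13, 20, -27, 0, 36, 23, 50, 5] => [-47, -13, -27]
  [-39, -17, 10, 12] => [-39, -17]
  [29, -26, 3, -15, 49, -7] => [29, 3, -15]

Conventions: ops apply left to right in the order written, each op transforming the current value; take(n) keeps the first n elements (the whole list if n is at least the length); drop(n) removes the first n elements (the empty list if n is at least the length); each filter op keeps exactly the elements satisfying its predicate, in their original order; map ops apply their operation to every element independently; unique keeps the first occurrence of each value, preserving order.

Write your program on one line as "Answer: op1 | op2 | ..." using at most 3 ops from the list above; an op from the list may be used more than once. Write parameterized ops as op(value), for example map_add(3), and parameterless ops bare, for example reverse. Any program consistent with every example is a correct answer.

filter_odd | take(3)

Check, running the answer program on each example:
  [50, -20, -11, 29, -18, 7, -8, 29, 44, -42] -> [-11, 29, 7, 29] -> [-11, 29, 7]
  [-20, -9, 28, -49, 34, 37, 8, -45, 19, -43] -> [-9, -49, 37, -45, 19, -43] -> [-9, -49, 37]
  [-47, -12, -13, 20, -27, 0, 36, 23, 50, 5] -> [-47, -13, -27, 23, 5] -> [-47, -13, -27]
  [-39, -17, 10, 12] -> [-39, -17] -> [-39, -17]
  [29, -26, 3, -15, 49, -7] -> [29, 3, -15, 49, -7] -> [29, 3, -15]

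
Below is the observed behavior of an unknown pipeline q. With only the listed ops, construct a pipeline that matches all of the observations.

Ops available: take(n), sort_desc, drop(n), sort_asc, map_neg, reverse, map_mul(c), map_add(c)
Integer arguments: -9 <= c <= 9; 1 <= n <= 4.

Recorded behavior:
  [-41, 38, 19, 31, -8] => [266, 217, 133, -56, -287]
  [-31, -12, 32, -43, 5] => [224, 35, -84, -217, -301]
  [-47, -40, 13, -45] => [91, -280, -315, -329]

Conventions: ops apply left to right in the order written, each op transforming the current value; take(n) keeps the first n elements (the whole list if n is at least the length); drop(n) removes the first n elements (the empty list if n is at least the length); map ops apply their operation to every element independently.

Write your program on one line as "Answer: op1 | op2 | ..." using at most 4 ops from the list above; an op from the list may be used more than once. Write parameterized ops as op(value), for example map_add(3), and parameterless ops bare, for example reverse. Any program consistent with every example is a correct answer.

sort_asc | sort_desc | map_mul(7)

Check, running the answer program on each example:
  [-41, 38, 19, 31, -8] -> [-41, -8, 19, 31, 38] -> [38, 31, 19, -8, -41] -> [266, 217, 133, -56, -287]
  [-31, -12, 32, -43, 5] -> [-43, -31, -12, 5, 32] -> [32, 5, -12, -31, -43] -> [224, 35, -84, -217, -301]
  [-47, -40, 13, -45] -> [-47, -45, -40, 13] -> [13, -40, -45, -47] -> [91, -280, -315, -329]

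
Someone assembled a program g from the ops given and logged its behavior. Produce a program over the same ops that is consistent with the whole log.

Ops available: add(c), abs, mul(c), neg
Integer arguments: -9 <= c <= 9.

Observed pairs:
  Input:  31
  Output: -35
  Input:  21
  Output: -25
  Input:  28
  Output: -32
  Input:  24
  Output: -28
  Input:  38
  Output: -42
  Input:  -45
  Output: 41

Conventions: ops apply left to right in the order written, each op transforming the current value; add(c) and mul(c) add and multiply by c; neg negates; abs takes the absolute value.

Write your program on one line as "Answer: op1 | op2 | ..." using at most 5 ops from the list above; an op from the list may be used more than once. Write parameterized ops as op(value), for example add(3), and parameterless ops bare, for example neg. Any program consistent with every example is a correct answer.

add(-2) | add(4) | add(-5) | add(7) | neg

Check, running the answer program on each example:
  31 -> 29 -> 33 -> 28 -> 35 -> -35
  21 -> 19 -> 23 -> 18 -> 25 -> -25
  28 -> 26 -> 30 -> 25 -> 32 -> -32
  24 -> 22 -> 26 -> 21 -> 28 -> -28
  38 -> 36 -> 40 -> 35 -> 42 -> -42
  -45 -> -47 -> -43 -> -48 -> -41 -> 41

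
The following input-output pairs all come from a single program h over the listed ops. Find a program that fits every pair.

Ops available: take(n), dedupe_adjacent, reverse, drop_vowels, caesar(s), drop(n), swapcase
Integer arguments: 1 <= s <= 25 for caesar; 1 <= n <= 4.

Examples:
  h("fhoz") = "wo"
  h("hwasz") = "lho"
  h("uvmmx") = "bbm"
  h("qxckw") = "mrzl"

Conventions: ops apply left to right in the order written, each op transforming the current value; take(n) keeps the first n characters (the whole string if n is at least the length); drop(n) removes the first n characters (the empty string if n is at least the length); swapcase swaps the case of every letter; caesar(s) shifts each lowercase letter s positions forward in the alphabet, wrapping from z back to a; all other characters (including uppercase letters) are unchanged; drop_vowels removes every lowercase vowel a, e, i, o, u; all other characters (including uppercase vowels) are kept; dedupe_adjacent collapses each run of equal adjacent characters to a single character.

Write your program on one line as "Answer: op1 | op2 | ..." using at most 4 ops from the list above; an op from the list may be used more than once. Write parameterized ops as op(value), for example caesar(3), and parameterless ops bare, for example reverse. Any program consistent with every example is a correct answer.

drop_vowels | caesar(15) | drop(1)

Check, running the answer program on each example:
  "fhoz" -> "fhz" -> "uwo" -> "wo"
  "hwasz" -> "hwsz" -> "wlho" -> "lho"
  "uvmmx" -> "vmmx" -> "kbbm" -> "bbm"
  "qxckw" -> "qxckw" -> "fmrzl" -> "mrzl"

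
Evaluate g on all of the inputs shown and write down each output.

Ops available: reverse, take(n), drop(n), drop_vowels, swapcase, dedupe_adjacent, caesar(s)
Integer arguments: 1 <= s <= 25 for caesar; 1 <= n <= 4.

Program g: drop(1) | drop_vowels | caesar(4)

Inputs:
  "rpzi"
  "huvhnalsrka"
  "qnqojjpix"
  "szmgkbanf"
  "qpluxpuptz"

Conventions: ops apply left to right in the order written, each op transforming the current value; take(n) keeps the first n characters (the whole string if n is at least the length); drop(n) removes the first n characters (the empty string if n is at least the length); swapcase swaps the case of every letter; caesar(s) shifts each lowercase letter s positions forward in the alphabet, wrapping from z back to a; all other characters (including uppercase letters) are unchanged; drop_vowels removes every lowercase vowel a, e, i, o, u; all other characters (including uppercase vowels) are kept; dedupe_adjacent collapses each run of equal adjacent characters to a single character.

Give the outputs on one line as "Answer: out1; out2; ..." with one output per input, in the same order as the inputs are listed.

"td"; "zlrpwvo"; "runntb"; "dqkofrj"; "tpbttxd"

Execution, op by op:
  "rpzi" -> "pzi" -> "pz" -> "td"
  "huvhnalsrka" -> "uvhnalsrka" -> "vhnlsrk" -> "zlrpwvo"
  "qnqojjpix" -> "nqojjpix" -> "nqjjpx" -> "runntb"
  "szmgkbanf" -> "zmgkbanf" -> "zmgkbnf" -> "dqkofrj"
  "qpluxpuptz" -> "pluxpuptz" -> "plxpptz" -> "tpbttxd"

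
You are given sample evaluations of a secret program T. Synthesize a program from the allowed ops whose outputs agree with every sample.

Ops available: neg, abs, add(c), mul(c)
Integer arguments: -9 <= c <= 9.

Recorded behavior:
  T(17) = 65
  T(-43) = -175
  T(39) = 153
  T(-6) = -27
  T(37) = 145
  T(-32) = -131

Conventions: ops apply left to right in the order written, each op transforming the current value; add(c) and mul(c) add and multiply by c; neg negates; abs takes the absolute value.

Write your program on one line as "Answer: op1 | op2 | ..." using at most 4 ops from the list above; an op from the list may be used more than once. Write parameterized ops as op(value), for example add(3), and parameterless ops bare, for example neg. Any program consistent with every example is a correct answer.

neg | mul(-4) | add(-3)

Check, running the answer program on each example:
  17 -> -17 -> 68 -> 65
  -43 -> 43 -> -172 -> -175
  39 -> -39 -> 156 -> 153
  -6 -> 6 -> -24 -> -27
  37 -> -37 -> 148 -> 145
  -32 -> 32 -> -128 -> -131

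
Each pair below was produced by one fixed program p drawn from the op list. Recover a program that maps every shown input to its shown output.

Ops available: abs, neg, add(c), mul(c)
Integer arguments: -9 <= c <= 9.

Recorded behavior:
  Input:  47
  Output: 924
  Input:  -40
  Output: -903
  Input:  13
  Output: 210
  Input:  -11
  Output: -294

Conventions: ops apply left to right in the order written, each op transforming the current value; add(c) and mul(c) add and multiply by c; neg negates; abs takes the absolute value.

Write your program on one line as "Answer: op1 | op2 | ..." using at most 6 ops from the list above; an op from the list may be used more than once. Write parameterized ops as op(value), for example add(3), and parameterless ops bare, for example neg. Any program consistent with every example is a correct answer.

neg | mul(-3) | neg | add(9) | mul(7) | neg

Check, running the answer program on each example:
  47 -> -47 -> 141 -> -141 -> -132 -> -924 -> 924
  -40 -> 40 -> -120 -> 120 -> 129 -> 903 -> -903
  13 -> -13 -> 39 -> -39 -> -30 -> -210 -> 210
  -11 -> 11 -> -33 -> 33 -> 42 -> 294 -> -294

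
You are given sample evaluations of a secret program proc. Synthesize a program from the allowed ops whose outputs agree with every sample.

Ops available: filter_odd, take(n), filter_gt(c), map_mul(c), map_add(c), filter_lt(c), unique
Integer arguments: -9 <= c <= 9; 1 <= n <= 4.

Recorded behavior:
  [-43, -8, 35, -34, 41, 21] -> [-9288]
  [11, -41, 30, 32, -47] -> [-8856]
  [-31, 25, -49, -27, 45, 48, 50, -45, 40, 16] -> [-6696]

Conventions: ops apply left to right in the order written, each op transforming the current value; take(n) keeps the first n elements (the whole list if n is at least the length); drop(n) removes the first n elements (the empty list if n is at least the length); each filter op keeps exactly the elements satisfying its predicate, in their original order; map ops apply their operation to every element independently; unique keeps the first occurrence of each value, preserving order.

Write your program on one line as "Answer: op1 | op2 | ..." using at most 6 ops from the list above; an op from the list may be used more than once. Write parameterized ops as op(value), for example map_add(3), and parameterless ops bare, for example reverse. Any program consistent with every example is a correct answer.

map_mul(4) | map_mul(9) | map_mul(6) | filter_lt(2) | take(1)

Check, running the answer program on each example:
  [-43, -8, 35, -34, 41, 21] -> [-172, -32, 140, -136, 164, 84] -> [-1548, -288, 1260, -1224, 1476, 756] -> [-9288, -1728, 7560, -7344, 8856, 4536] -> [-9288, -1728, -7344] -> [-9288]
  [11, -41, 30, 32, -47] -> [44, -164, 120, 128, -188] -> [396, -1476, 1080, 1152, -1692] -> [2376, -8856, 6480, 6912, -10152] -> [-8856, -10152] -> [-8856]
  [-31, 25, -49, -27, 45, 48, 50, -45, 40, 16] -> [-124, 100, -196, -108, 180, 192, 200, -180, 160, 64] -> [-1116, 900, -1764, -972, 1620, 1728, 1800, -1620, 1440, 576] -> [-6696, 5400, -10584, -5832, 9720, 10368, 10800, -9720, 8640, 3456] -> [-6696, -10584, -5832, -9720] -> [-6696]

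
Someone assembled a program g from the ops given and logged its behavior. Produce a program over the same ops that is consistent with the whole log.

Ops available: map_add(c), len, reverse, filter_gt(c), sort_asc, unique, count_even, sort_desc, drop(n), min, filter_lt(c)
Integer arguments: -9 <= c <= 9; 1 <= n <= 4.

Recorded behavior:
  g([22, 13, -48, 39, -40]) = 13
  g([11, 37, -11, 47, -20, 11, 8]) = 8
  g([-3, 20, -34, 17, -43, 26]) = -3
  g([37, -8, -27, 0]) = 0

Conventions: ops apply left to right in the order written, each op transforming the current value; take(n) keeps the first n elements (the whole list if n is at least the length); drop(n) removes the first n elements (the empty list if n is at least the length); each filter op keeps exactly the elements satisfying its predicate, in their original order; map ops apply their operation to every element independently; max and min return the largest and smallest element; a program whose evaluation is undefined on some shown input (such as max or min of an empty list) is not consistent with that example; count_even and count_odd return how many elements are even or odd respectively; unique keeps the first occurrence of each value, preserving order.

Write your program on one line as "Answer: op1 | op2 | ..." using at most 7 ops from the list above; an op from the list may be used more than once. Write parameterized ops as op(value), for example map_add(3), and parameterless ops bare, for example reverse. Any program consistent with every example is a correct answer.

unique | sort_desc | reverse | filter_gt(-7) | reverse | min

Check, running the answer program on each example:
  [22, 13, -48, 39, -40] -> [22, 13, -48, 39, -40] -> [39, 22, 13, -40, -48] -> [-48, -40, 13, 22, 39] -> [13, 22, 39] -> [39, 22, 13] -> 13
  [11, 37, -11, 47, -20, 11, 8] -> [11, 37, -11, 47, -20, 8] -> [47, 37, 11, 8, -11, -20] -> [-20, -11, 8, 11, 37, 47] -> [8, 11, 37, 47] -> [47, 37, 11, 8] -> 8
  [-3, 20, -34, 17, -43, 26] -> [-3, 20, -34, 17, -43, 26] -> [26, 20, 17, -3, -34, -43] -> [-43, -34, -3, 17, 20, 26] -> [-3, 17, 20, 26] -> [26, 20, 17, -3] -> -3
  [37, -8, -27, 0] -> [37, -8, -27, 0] -> [37, 0, -8, -27] -> [-27, -8, 0, 37] -> [0, 37] -> [37, 0] -> 0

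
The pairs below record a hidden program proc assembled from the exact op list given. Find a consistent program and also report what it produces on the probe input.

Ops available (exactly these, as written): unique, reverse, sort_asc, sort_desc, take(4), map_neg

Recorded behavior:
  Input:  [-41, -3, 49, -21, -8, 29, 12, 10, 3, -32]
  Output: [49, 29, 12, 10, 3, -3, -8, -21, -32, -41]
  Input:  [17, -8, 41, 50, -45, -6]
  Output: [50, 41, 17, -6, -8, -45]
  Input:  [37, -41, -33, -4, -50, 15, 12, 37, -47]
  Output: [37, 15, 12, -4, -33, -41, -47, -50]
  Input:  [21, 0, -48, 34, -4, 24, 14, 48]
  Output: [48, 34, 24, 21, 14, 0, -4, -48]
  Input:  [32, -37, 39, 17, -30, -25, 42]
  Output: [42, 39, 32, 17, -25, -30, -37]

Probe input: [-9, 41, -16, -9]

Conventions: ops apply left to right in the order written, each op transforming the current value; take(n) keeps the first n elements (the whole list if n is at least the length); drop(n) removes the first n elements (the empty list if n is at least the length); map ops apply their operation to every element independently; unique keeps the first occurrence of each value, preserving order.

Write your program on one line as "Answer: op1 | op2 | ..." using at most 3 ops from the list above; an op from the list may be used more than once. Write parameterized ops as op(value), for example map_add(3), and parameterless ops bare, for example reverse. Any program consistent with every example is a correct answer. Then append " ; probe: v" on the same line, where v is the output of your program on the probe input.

sort_asc | sort_desc | unique ; probe: [41, -9, -16]

Check, running the answer program on each example:
  [-41, -3, 49, -21, -8, 29, 12, 10, 3, -32] -> [-41, -32, -21, -8, -3, 3, 10, 12, 29, 49] -> [49, 29, 12, 10, 3, -3, -8, -21, -32, -41] -> [49, 29, 12, 10, 3, -3, -8, -21, -32, -41]
  [17, -8, 41, 50, -45, -6] -> [-45, -8, -6, 17, 41, 50] -> [50, 41, 17, -6, -8, -45] -> [50, 41, 17, -6, -8, -45]
  [37, -41, -33, -4, -50, 15, 12, 37, -47] -> [-50, -47, -41, -33, -4, 12, 15, 37, 37] -> [37, 37, 15, 12, -4, -33, -41, -47, -50] -> [37, 15, 12, -4, -33, -41, -47, -50]
  [21, 0, -48, 34, -4, 24, 14, 48] -> [-48, -4, 0, 14, 21, 24, 34, 48] -> [48, 34, 24, 21, 14, 0, -4, -48] -> [48, 34, 24, 21, 14, 0, -4, -48]
  [32, -37, 39, 17, -30, -25, 42] -> [-37, -30, -25, 17, 32, 39, 42] -> [42, 39, 32, 17, -25, -30, -37] -> [42, 39, 32, 17, -25, -30, -37]
  probe: [-9, 41, -16, -9] -> [-16, -9, -9, 41] -> [41, -9, -9, -16] -> [41, -9, -16]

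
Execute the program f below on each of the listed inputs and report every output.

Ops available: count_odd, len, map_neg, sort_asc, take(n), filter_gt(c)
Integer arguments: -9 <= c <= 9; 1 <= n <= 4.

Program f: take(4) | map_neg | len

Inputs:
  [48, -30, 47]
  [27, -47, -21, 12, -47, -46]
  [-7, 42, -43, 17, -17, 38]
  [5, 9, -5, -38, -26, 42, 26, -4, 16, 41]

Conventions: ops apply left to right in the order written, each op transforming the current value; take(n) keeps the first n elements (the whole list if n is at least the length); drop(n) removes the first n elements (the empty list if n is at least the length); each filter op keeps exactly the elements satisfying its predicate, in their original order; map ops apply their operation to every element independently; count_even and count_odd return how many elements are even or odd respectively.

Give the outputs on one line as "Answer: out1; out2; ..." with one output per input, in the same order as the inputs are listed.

3; 4; 4; 4

Execution, op by op:
  [48, -30, 47] -> [48, -30, 47] -> [-48, 30, -47] -> 3
  [27, -47, -21, 12, -47, -46] -> [27, -47, -21, 12] -> [-27, 47, 21, -12] -> 4
  [-7, 42, -43, 17, -17, 38] -> [-7, 42, -43, 17] -> [7, -42, 43, -17] -> 4
  [5, 9, -5, -38, -26, 42, 26, -4, 16, 41] -> [5, 9, -5, -38] -> [-5, -9, 5, 38] -> 4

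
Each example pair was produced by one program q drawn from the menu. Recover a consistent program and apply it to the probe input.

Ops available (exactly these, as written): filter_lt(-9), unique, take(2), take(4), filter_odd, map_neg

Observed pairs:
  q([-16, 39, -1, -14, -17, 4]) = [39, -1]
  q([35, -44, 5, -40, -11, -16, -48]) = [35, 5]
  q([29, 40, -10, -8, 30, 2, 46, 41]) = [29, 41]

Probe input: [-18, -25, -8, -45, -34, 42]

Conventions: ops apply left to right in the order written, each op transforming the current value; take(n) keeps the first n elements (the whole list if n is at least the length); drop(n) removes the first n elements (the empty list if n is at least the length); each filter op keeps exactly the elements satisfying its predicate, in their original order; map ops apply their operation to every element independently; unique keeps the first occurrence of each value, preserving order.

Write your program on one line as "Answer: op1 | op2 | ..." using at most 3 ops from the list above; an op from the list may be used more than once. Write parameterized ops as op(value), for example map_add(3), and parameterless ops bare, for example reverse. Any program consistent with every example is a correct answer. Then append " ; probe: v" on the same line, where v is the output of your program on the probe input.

filter_odd | take(2) ; probe: [-25, -45]

Check, running the answer program on each example:
  [-16, 39, -1, -14, -17, 4] -> [39, -1, -17] -> [39, -1]
  [35, -44, 5, -40, -11, -16, -48] -> [35, 5, -11] -> [35, 5]
  [29, 40, -10, -8, 30, 2, 46, 41] -> [29, 41] -> [29, 41]
  probe: [-18, -25, -8, -45, -34, 42] -> [-25, -45] -> [-25, -45]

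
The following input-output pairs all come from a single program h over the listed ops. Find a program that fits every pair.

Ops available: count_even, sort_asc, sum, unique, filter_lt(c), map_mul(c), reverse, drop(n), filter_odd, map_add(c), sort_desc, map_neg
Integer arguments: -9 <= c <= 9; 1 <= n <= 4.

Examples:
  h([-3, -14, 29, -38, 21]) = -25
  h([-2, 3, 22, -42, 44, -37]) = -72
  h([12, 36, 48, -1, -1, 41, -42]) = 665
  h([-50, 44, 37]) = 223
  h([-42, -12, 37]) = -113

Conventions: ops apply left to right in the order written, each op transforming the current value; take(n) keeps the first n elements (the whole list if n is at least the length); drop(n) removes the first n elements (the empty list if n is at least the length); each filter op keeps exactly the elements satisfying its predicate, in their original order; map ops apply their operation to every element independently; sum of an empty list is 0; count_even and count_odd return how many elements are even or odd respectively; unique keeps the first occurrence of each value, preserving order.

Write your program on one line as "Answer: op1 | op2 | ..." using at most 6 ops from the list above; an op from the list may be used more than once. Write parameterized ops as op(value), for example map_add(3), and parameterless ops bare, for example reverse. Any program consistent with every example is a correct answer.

map_mul(-7) | sort_desc | map_add(-2) | map_neg | sum

Check, running the answer program on each example:
  [-3, -14, 29, -38, 21] -> [21, 98, -203, 266, -147] -> [266, 98, 21, -147, -203] -> [264, 96, 19, -149, -205] -> [-264, -96, -19, 149, 205] -> -25
  [-2, 3, 22, -42, 44, -37] -> [14, -21, -154, 294, -308, 259] -> [294, 259, 14, -21, -154, -308] -> [292, 257, 12, -23, -156, -310] -> [-292, -257, -12, 23, 156, 310] -> -72
  [12, 36, 48, -1, -1, 41, -42] -> [-84, -252, -336, 7, 7, -287, 294] -> [294, 7, 7, -84, -252, -287, -336] -> [292, 5, 5, -86, -254, -289, -338] -> [-292, -5, -5, 86, 254, 289, 338] -> 665
  [-50, 44, 37] -> [350, -308, -259] -> [350, -259, -308] -> [348, -261, -310] -> [-348, 261, 310] -> 223
  [-42, -12, 37] -> [294, 84, -259] -> [294, 84, -259] -> [292, 82, -261] -> [-292, -82, 261] -> -113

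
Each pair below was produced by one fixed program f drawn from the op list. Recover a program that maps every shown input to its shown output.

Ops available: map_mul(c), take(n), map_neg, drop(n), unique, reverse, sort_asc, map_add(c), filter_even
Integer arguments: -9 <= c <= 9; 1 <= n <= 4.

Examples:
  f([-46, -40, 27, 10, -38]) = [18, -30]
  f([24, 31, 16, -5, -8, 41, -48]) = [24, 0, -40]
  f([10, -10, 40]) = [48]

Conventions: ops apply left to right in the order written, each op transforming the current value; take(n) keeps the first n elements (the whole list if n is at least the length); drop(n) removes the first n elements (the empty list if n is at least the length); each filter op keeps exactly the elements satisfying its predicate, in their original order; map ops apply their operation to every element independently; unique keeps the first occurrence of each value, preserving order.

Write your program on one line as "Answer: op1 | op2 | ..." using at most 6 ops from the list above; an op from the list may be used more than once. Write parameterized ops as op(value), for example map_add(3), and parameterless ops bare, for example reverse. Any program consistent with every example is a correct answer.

map_add(9) | map_add(2) | map_add(-3) | drop(2) | filter_even

Check, running the answer program on each example:
  [-46, -40, 27, 10, -38] -> [-37, -31, 36, 19, -29] -> [-35, -29, 38, 21, -27] -> [-38, -32, 35, 18, -30] -> [35, 18, -30] -> [18, -30]
  [24, 31, 16, -5, -8, 41, -48] -> [33, 40, 25, 4, 1, 50, -39] -> [35, 42, 27, 6, 3, 52, -37] -> [32, 39, 24, 3, 0, 49, -40] -> [24, 3, 0, 49, -40] -> [24, 0, -40]
  [10, -10, 40] -> [19, -1, 49] -> [21, 1, 51] -> [18, -2, 48] -> [48] -> [48]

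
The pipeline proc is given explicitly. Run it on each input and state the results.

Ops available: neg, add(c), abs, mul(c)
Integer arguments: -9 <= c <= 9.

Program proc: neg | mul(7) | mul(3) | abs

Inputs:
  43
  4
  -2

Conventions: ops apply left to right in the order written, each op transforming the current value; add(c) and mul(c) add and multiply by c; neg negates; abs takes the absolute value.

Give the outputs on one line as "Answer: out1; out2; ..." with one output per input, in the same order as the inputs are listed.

Execution, op by op:
  43 -> -43 -> -301 -> -903 -> 903
  4 -> -4 -> -28 -> -84 -> 84
  -2 -> 2 -> 14 -> 42 -> 42

903; 84; 42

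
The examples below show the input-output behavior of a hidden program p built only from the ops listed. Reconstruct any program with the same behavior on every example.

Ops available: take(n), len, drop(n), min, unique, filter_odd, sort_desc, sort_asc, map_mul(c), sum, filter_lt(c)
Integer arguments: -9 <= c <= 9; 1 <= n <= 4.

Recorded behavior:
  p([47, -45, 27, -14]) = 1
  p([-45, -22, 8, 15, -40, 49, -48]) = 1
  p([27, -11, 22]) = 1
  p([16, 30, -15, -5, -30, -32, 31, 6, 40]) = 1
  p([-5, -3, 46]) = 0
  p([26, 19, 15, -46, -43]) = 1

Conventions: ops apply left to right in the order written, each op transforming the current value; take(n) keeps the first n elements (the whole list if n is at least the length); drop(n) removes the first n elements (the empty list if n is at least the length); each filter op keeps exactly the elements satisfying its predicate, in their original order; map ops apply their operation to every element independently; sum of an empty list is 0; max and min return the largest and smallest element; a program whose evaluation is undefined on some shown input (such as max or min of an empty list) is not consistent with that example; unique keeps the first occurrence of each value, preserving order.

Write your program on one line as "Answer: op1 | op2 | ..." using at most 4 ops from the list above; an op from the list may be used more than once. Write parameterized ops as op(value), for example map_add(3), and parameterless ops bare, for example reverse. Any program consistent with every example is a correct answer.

filter_odd | sort_desc | filter_lt(-5) | len

Check, running the answer program on each example:
  [47, -45, 27, -14] -> [47, -45, 27] -> [47, 27, -45] -> [-45] -> 1
  [-45, -22, 8, 15, -40, 49, -48] -> [-45, 15, 49] -> [49, 15, -45] -> [-45] -> 1
  [27, -11, 22] -> [27, -11] -> [27, -11] -> [-11] -> 1
  [16, 30, -15, -5, -30, -32, 31, 6, 40] -> [-15, -5, 31] -> [31, -5, -15] -> [-15] -> 1
  [-5, -3, 46] -> [-5, -3] -> [-3, -5] -> [] -> 0
  [26, 19, 15, -46, -43] -> [19, 15, -43] -> [19, 15, -43] -> [-43] -> 1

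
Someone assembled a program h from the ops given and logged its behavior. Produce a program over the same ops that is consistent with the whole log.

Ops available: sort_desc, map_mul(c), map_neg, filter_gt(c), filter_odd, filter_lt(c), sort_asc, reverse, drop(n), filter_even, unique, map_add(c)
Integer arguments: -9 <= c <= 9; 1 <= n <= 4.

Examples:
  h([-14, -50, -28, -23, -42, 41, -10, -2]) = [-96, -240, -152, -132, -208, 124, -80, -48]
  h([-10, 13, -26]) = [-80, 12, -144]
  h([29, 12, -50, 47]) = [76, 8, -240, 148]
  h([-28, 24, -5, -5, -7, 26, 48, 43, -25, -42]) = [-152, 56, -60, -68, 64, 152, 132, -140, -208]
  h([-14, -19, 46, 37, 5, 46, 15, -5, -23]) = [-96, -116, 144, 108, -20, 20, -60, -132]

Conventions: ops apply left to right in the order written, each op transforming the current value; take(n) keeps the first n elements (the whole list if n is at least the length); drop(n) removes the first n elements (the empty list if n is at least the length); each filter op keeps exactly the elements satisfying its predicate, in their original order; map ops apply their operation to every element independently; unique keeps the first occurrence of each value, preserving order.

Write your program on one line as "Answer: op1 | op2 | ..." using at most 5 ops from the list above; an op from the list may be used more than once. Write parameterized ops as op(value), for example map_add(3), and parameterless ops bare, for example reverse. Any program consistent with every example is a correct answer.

map_add(-4) | map_add(-6) | unique | map_mul(4)

Check, running the answer program on each example:
  [-14, -50, -28, -23, -42, 41, -10, -2] -> [-18, -54, -32, -27, -46, 37, -14, -6] -> [-24, -60, -38, -33, -52, 31, -20, -12] -> [-24, -60, -38, -33, -52, 31, -20, -12] -> [-96, -240, -152, -132, -208, 124, -80, -48]
  [-10, 13, -26] -> [-14, 9, -30] -> [-20, 3, -36] -> [-20, 3, -36] -> [-80, 12, -144]
  [29, 12, -50, 47] -> [25, 8, -54, 43] -> [19, 2, -60, 37] -> [19, 2, -60, 37] -> [76, 8, -240, 148]
  [-28, 24, -5, -5, -7, 26, 48, 43, -25, -42] -> [-32, 20, -9, -9, -11, 22, 44, 39, -29, -46] -> [-38, 14, -15, -15, -17, 16, 38, 33, -35, -52] -> [-38, 14, -15, -17, 16, 38, 33, -35, -52] -> [-152, 56, -60, -68, 64, 152, 132, -140, -208]
  [-14, -19, 46, 37, 5, 46, 15, -5, -23] -> [-18, -23, 42, 33, 1, 42, 11, -9, -27] -> [-24, -29, 36, 27, -5, 36, 5, -15, -33] -> [-24, -29, 36, 27, -5, 5, -15, -33] -> [-96, -116, 144, 108, -20, 20, -60, -132]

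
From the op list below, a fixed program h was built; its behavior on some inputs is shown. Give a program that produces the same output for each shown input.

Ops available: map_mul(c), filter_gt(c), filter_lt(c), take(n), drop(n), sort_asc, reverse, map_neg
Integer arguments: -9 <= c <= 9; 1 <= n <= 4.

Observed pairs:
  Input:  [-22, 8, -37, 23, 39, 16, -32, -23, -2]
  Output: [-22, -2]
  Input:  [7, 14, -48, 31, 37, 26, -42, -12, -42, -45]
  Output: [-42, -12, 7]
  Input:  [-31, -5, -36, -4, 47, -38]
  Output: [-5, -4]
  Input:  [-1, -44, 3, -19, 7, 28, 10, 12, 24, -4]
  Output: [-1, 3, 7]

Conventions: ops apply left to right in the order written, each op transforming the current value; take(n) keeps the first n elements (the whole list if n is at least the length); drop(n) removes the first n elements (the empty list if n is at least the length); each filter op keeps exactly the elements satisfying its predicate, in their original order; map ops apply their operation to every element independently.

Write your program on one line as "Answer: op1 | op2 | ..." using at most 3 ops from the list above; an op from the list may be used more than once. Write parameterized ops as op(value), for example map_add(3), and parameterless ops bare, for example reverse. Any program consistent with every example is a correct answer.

sort_asc | drop(3) | filter_lt(8)

Check, running the answer program on each example:
  [-22, 8, -37, 23, 39, 16, -32, -23, -2] -> [-37, -32, -23, -22, -2, 8, 16, 23, 39] -> [-22, -2, 8, 16, 23, 39] -> [-22, -2]
  [7, 14, -48, 31, 37, 26, -42, -12, -42, -45] -> [-48, -45, -42, -42, -12, 7, 14, 26, 31, 37] -> [-42, -12, 7, 14, 26, 31, 37] -> [-42, -12, 7]
  [-31, -5, -36, -4, 47, -38] -> [-38, -36, -31, -5, -4, 47] -> [-5, -4, 47] -> [-5, -4]
  [-1, -44, 3, -19, 7, 28, 10, 12, 24, -4] -> [-44, -19, -4, -1, 3, 7, 10, 12, 24, 28] -> [-1, 3, 7, 10, 12, 24, 28] -> [-1, 3, 7]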